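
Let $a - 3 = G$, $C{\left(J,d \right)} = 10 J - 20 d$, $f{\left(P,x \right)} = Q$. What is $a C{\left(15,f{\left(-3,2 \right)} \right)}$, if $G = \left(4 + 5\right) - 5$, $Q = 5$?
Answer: $350$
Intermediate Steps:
$f{\left(P,x \right)} = 5$
$C{\left(J,d \right)} = - 20 d + 10 J$
$G = 4$ ($G = 9 - 5 = 4$)
$a = 7$ ($a = 3 + 4 = 7$)
$a C{\left(15,f{\left(-3,2 \right)} \right)} = 7 \left(\left(-20\right) 5 + 10 \cdot 15\right) = 7 \left(-100 + 150\right) = 7 \cdot 50 = 350$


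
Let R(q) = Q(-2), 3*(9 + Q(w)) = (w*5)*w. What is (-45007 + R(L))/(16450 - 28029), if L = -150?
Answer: 135028/34737 ≈ 3.8872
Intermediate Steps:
Q(w) = -9 + 5*w**2/3 (Q(w) = -9 + ((w*5)*w)/3 = -9 + ((5*w)*w)/3 = -9 + (5*w**2)/3 = -9 + 5*w**2/3)
R(q) = -7/3 (R(q) = -9 + (5/3)*(-2)**2 = -9 + (5/3)*4 = -9 + 20/3 = -7/3)
(-45007 + R(L))/(16450 - 28029) = (-45007 - 7/3)/(16450 - 28029) = -135028/3/(-11579) = -135028/3*(-1/11579) = 135028/34737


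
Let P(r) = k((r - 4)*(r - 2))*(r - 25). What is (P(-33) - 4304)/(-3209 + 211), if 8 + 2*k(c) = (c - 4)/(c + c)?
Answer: 10583919/7764820 ≈ 1.3631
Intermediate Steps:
k(c) = -4 + (-4 + c)/(4*c) (k(c) = -4 + ((c - 4)/(c + c))/2 = -4 + ((-4 + c)/((2*c)))/2 = -4 + ((-4 + c)*(1/(2*c)))/2 = -4 + ((-4 + c)/(2*c))/2 = -4 + (-4 + c)/(4*c))
P(r) = (-25 + r)*(-15/4 - 1/((-4 + r)*(-2 + r))) (P(r) = (-15/4 - 1/((r - 4)*(r - 2)))*(r - 25) = (-15/4 - 1/((-4 + r)*(-2 + r)))*(-25 + r) = (-25 + r)*(-15/4 - 1/((-4 + r)*(-2 + r))))
(P(-33) - 4304)/(-3209 + 211) = (-(-25 - 33)*(124 - 90*(-33) + 15*(-33)**2)/(32 - 24*(-33) + 4*(-33)**2) - 4304)/(-3209 + 211) = (-1*(-58)*(124 + 2970 + 15*1089)/(32 + 792 + 4*1089) - 4304)/(-2998) = (-1*(-58)*(124 + 2970 + 16335)/(32 + 792 + 4356) - 4304)*(-1/2998) = (-1*(-58)*19429/5180 - 4304)*(-1/2998) = (-1*1/5180*(-58)*19429 - 4304)*(-1/2998) = (563441/2590 - 4304)*(-1/2998) = -10583919/2590*(-1/2998) = 10583919/7764820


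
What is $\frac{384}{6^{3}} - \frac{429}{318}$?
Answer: $\frac{409}{954} \approx 0.42872$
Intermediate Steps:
$\frac{384}{6^{3}} - \frac{429}{318} = \frac{384}{216} - \frac{143}{106} = 384 \cdot \frac{1}{216} - \frac{143}{106} = \frac{16}{9} - \frac{143}{106} = \frac{409}{954}$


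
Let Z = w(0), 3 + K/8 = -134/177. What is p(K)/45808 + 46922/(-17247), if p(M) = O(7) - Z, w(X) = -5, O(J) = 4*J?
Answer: -2148833825/790050576 ≈ -2.7199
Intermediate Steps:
K = -5320/177 (K = -24 + 8*(-134/177) = -24 - 1072/177 = -5320/177 ≈ -30.056)
Z = -5
p(M) = 33 (p(M) = 4*7 - 1*(-5) = 28 + 5 = 33)
p(K)/45808 + 46922/(-17247) = 33/45808 + 46922/(-17247) = 33*(1/45808) + 46922*(-1/17247) = 33/45808 - 46922/17247 = -2148833825/790050576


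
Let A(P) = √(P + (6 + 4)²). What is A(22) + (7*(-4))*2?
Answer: -56 + √122 ≈ -44.955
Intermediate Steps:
A(P) = √(100 + P) (A(P) = √(P + 10²) = √(P + 100) = √(100 + P))
A(22) + (7*(-4))*2 = √(100 + 22) + (7*(-4))*2 = √122 - 28*2 = √122 - 56 = -56 + √122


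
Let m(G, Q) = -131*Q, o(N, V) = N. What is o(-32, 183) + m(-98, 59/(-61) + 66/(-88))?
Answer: 47081/244 ≈ 192.95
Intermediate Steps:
o(-32, 183) + m(-98, 59/(-61) + 66/(-88)) = -32 - 131*(59/(-61) + 66/(-88)) = -32 - 131*(59*(-1/61) + 66*(-1/88)) = -32 - 131*(-59/61 - ¾) = -32 - 131*(-419/244) = -32 + 54889/244 = 47081/244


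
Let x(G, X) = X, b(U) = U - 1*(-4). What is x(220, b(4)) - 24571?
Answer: -24563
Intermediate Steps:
b(U) = 4 + U (b(U) = U + 4 = 4 + U)
x(220, b(4)) - 24571 = (4 + 4) - 24571 = 8 - 24571 = -24563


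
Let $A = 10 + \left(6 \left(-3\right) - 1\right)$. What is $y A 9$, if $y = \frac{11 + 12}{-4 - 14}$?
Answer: $\frac{207}{2} \approx 103.5$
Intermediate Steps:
$A = -9$ ($A = 10 - 19 = -9$)
$y = - \frac{23}{18}$ ($y = \frac{23}{-18} = 23 \left(- \frac{1}{18}\right) = - \frac{23}{18} \approx -1.2778$)
$y A 9 = \left(- \frac{23}{18}\right) \left(-9\right) 9 = \frac{23}{2} \cdot 9 = \frac{207}{2}$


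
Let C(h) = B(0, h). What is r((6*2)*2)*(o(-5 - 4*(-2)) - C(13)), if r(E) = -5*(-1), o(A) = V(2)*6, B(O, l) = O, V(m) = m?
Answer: 60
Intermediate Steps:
o(A) = 12 (o(A) = 2*6 = 12)
r(E) = 5
C(h) = 0
r((6*2)*2)*(o(-5 - 4*(-2)) - C(13)) = 5*(12 - 1*0) = 5*(12 + 0) = 5*12 = 60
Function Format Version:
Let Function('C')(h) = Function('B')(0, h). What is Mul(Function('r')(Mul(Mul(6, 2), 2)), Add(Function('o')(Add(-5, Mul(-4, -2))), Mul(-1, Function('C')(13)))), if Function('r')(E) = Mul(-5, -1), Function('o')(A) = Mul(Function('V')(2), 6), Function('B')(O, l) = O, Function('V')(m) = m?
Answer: 60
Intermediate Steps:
Function('o')(A) = 12 (Function('o')(A) = Mul(2, 6) = 12)
Function('r')(E) = 5
Function('C')(h) = 0
Mul(Function('r')(Mul(Mul(6, 2), 2)), Add(Function('o')(Add(-5, Mul(-4, -2))), Mul(-1, Function('C')(13)))) = Mul(5, Add(12, Mul(-1, 0))) = Mul(5, Add(12, 0)) = Mul(5, 12) = 60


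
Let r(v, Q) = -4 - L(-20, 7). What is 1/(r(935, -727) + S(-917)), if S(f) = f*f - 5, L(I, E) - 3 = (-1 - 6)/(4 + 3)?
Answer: 1/840878 ≈ 1.1892e-6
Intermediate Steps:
L(I, E) = 2 (L(I, E) = 3 + (-1 - 6)/(4 + 3) = 3 - 7/7 = 3 - 7*1/7 = 3 - 1 = 2)
r(v, Q) = -6 (r(v, Q) = -4 - 1*2 = -4 - 2 = -6)
S(f) = -5 + f**2 (S(f) = f**2 - 5 = -5 + f**2)
1/(r(935, -727) + S(-917)) = 1/(-6 + (-5 + (-917)**2)) = 1/(-6 + (-5 + 840889)) = 1/(-6 + 840884) = 1/840878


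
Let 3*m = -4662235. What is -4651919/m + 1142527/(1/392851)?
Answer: 2092610958901231852/4662235 ≈ 4.4884e+11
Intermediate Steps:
m = -4662235/3 (m = (1/3)*(-4662235) = -4662235/3 ≈ -1.5541e+6)
-4651919/m + 1142527/(1/392851) = -4651919/(-4662235/3) + 1142527/(1/392851) = -4651919*(-3/4662235) + 1142527/(1/392851) = 13955757/4662235 + 1142527*392851 = 13955757/4662235 + 448842874477 = 2092610958901231852/4662235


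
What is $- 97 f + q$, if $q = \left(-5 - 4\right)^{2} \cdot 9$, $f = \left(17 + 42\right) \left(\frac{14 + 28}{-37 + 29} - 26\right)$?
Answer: $\frac{718291}{4} \approx 1.7957 \cdot 10^{5}$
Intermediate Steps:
$f = - \frac{7375}{4}$ ($f = 59 \left(\frac{42}{-8} - 26\right) = 59 \left(42 \left(- \frac{1}{8}\right) - 26\right) = 59 \left(- \frac{21}{4} - 26\right) = 59 \left(- \frac{125}{4}\right) = - \frac{7375}{4} \approx -1843.8$)
$q = 729$ ($q = \left(-9\right)^{2} \cdot 9 = 81 \cdot 9 = 729$)
$- 97 f + q = \left(-97\right) \left(- \frac{7375}{4}\right) + 729 = \frac{715375}{4} + 729 = \frac{718291}{4}$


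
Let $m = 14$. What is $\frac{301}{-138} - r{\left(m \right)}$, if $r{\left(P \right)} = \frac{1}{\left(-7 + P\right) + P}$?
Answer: $- \frac{2153}{966} \approx -2.2288$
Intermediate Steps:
$r{\left(P \right)} = \frac{1}{-7 + 2 P}$
$\frac{301}{-138} - r{\left(m \right)} = \frac{301}{-138} - \frac{1}{-7 + 2 \cdot 14} = 301 \left(- \frac{1}{138}\right) - \frac{1}{-7 + 28} = - \frac{301}{138} - \frac{1}{21} = - \frac{2153}{966}$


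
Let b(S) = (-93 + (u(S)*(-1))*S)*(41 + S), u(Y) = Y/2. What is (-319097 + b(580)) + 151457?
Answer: -104677593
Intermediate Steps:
u(Y) = Y/2 (u(Y) = Y*(½) = Y/2)
b(S) = (-93 - S²/2)*(41 + S) (b(S) = (-93 + ((S/2)*(-1))*S)*(41 + S) = (-93 + (-S/2)*S)*(41 + S) = (-93 - S²/2)*(41 + S))
(-319097 + b(580)) + 151457 = (-319097 + (-3813 - 93*580 - 41/2*580² - ½*580³)) + 151457 = (-319097 + (-3813 - 53940 - 41/2*336400 - ½*195112000)) + 151457 = (-319097 + (-3813 - 53940 - 6896200 - 97556000)) + 151457 = (-319097 - 104509953) + 151457 = -104829050 + 151457 = -104677593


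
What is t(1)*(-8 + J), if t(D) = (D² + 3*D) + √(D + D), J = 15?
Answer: 28 + 7*√2 ≈ 37.899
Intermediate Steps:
t(D) = D² + 3*D + √2*√D (t(D) = (D² + 3*D) + √(2*D) = (D² + 3*D) + √2*√D = D² + 3*D + √2*√D)
t(1)*(-8 + J) = (1² + 3*1 + √2*√1)*(-8 + 15) = (1 + 3 + √2*1)*7 = (1 + 3 + √2)*7 = (4 + √2)*7 = 28 + 7*√2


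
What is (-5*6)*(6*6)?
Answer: -1080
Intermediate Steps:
(-5*6)*(6*6) = -30*36 = -1080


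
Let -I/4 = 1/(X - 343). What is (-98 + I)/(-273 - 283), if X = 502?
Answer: 7793/44202 ≈ 0.17630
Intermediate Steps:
I = -4/159 (I = -4/(502 - 343) = -4/159 ≈ -0.025157)
(-98 + I)/(-273 - 283) = (-98 - 4/159)/(-273 - 283) = -15586/159/(-556) = -15586/159*(-1/556) = 7793/44202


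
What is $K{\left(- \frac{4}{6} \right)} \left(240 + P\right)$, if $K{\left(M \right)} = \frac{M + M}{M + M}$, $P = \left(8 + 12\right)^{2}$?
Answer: $640$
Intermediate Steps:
$P = 400$ ($P = 20^{2} = 400$)
$K{\left(M \right)} = 1$ ($K{\left(M \right)} = \frac{2 M}{2 M} = 2 M \frac{1}{2 M} = 1$)
$K{\left(- \frac{4}{6} \right)} \left(240 + P\right) = 1 \left(240 + 400\right) = 1 \cdot 640 = 640$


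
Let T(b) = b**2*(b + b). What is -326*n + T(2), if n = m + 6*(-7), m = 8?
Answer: 11100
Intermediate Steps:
n = -34 (n = 8 + 6*(-7) = 8 - 42 = -34)
T(b) = 2*b**3 (T(b) = b**2*(2*b) = 2*b**3)
-326*n + T(2) = -326*(-34) + 2*2**3 = 11084 + 2*8 = 11084 + 16 = 11100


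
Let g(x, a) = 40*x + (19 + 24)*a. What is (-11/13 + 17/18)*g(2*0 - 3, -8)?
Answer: -5336/117 ≈ -45.607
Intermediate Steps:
g(x, a) = 40*x + 43*a
(-11/13 + 17/18)*g(2*0 - 3, -8) = (-11/13 + 17/18)*(40*(2*0 - 3) + 43*(-8)) = (-11*1/13 + 17*(1/18))*(40*(0 - 3) - 344) = (-11/13 + 17/18)*(40*(-3) - 344) = 23*(-120 - 344)/234 = (23/234)*(-464) = -5336/117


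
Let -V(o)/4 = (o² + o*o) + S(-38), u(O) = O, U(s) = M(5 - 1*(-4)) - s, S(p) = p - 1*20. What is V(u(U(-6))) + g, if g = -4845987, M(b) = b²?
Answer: -4906307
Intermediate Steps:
S(p) = -20 + p (S(p) = p - 20 = -20 + p)
U(s) = 81 - s (U(s) = (5 - 1*(-4))² - s = (5 + 4)² - s = 9² - s = 81 - s)
V(o) = 232 - 8*o² (V(o) = -4*((o² + o*o) + (-20 - 38)) = -4*((o² + o²) - 58) = -4*(2*o² - 58) = -4*(-58 + 2*o²) = 232 - 8*o²)
V(u(U(-6))) + g = (232 - 8*(81 - 1*(-6))²) - 4845987 = (232 - 8*(81 + 6)²) - 4845987 = (232 - 8*87²) - 4845987 = (232 - 8*7569) - 4845987 = (232 - 60552) - 4845987 = -60320 - 4845987 = -4906307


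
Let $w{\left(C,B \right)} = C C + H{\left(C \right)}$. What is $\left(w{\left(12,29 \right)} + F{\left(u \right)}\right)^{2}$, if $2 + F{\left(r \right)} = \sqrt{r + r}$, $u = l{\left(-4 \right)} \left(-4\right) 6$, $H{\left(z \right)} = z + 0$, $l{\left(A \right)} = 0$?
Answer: $23716$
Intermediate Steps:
$H{\left(z \right)} = z$
$u = 0$ ($u = 0 \left(-4\right) 6 = 0 \cdot 6 = 0$)
$F{\left(r \right)} = -2 + \sqrt{2} \sqrt{r}$ ($F{\left(r \right)} = -2 + \sqrt{r + r} = -2 + \sqrt{2 r} = -2 + \sqrt{2} \sqrt{r}$)
$w{\left(C,B \right)} = C + C^{2}$ ($w{\left(C,B \right)} = C C + C = C^{2} + C = C + C^{2}$)
$\left(w{\left(12,29 \right)} + F{\left(u \right)}\right)^{2} = \left(12 \left(1 + 12\right) - \left(2 - \sqrt{2} \sqrt{0}\right)\right)^{2} = \left(12 \cdot 13 - \left(2 - \sqrt{2} \cdot 0\right)\right)^{2} = \left(156 + \left(-2 + 0\right)\right)^{2} = \left(156 - 2\right)^{2} = 154^{2} = 23716$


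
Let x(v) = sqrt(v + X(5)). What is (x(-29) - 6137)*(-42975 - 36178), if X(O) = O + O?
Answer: 485761961 - 79153*I*sqrt(19) ≈ 4.8576e+8 - 3.4502e+5*I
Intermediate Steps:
X(O) = 2*O
x(v) = sqrt(10 + v) (x(v) = sqrt(v + 2*5) = sqrt(v + 10) = sqrt(10 + v))
(x(-29) - 6137)*(-42975 - 36178) = (sqrt(10 - 29) - 6137)*(-42975 - 36178) = (sqrt(-19) - 6137)*(-79153) = (I*sqrt(19) - 6137)*(-79153) = (-6137 + I*sqrt(19))*(-79153) = 485761961 - 79153*I*sqrt(19)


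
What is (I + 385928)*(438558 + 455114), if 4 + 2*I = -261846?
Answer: 227889041016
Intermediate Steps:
I = -130925 (I = -2 + (½)*(-261846) = -2 - 130923 = -130925)
(I + 385928)*(438558 + 455114) = (-130925 + 385928)*(438558 + 455114) = 255003*893672 = 227889041016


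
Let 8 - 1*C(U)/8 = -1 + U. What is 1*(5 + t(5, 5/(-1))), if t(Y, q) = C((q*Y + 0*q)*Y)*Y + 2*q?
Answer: 5355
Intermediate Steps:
C(U) = 72 - 8*U (C(U) = 64 - 8*(-1 + U) = 64 + (8 - 8*U) = 72 - 8*U)
t(Y, q) = 2*q + Y*(72 - 8*q*Y²) (t(Y, q) = (72 - 8*(q*Y + 0*q)*Y)*Y + 2*q = (72 - 8*(Y*q + 0)*Y)*Y + 2*q = (72 - 8*Y*q*Y)*Y + 2*q = (72 - 8*q*Y²)*Y + 2*q = Y*(72 - 8*q*Y²) + 2*q = 2*q + Y*(72 - 8*q*Y²))
1*(5 + t(5, 5/(-1))) = 1*(5 + (2*(5/(-1)) - 8*5*(-9 + (5/(-1))*5²))) = 1*(5 + (2*(5*(-1)) - 8*5*(-9 + (5*(-1))*25))) = 1*(5 + (2*(-5) - 8*5*(-9 - 5*25))) = 1*(5 + (-10 - 8*5*(-9 - 125))) = 1*(5 + (-10 - 8*5*(-134))) = 1*(5 + (-10 + 5360)) = 1*(5 + 5350) = 1*5355 = 5355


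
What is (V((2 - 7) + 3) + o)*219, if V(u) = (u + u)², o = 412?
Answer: 93732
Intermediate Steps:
V(u) = 4*u² (V(u) = (2*u)² = 4*u²)
(V((2 - 7) + 3) + o)*219 = (4*((2 - 7) + 3)² + 412)*219 = (4*(-5 + 3)² + 412)*219 = (4*(-2)² + 412)*219 = (4*4 + 412)*219 = (16 + 412)*219 = 428*219 = 93732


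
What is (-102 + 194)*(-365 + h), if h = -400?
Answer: -70380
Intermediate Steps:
(-102 + 194)*(-365 + h) = (-102 + 194)*(-365 - 400) = 92*(-765) = -70380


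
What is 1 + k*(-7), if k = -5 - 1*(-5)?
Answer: 1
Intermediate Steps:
k = 0 (k = -5 + 5 = 0)
1 + k*(-7) = 1 + 0*(-7) = 1 + 0 = 1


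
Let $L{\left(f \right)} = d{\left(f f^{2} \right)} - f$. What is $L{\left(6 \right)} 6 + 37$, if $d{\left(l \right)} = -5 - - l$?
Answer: $1267$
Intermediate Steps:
$d{\left(l \right)} = -5 + l$
$L{\left(f \right)} = -5 + f^{3} - f$ ($L{\left(f \right)} = \left(-5 + f f^{2}\right) - f = \left(-5 + f^{3}\right) - f = -5 + f^{3} - f$)
$L{\left(6 \right)} 6 + 37 = \left(-5 + 6^{3} - 6\right) 6 + 37 = \left(-5 + 216 - 6\right) 6 + 37 = 205 \cdot 6 + 37 = 1230 + 37 = 1267$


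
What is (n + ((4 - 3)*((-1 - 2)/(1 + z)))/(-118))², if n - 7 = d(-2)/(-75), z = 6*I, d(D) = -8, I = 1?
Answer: 194025273289/3837802500 ≈ 50.556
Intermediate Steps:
z = 6 (z = 6*1 = 6)
n = 533/75 (n = 7 - 8/(-75) = 7 - 8*(-1/75) = 7 + 8/75 = 533/75 ≈ 7.1067)
(n + ((4 - 3)*((-1 - 2)/(1 + z)))/(-118))² = (533/75 + ((4 - 3)*((-1 - 2)/(1 + 6)))/(-118))² = (533/75 + (1*(-3/7))*(-1/118))² = (533/75 - 3/7*(-1/118))² = (533/75 + 3/826)² = (440483/61950)² = 194025273289/3837802500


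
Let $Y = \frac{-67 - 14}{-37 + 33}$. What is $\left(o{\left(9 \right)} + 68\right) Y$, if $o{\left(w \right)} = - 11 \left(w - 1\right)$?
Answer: $-405$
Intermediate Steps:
$o{\left(w \right)} = 11 - 11 w$ ($o{\left(w \right)} = - 11 \left(-1 + w\right) = 11 - 11 w$)
$Y = \frac{81}{4}$ ($Y = - \frac{81}{-4} = \left(-81\right) \left(- \frac{1}{4}\right) = \frac{81}{4} \approx 20.25$)
$\left(o{\left(9 \right)} + 68\right) Y = \left(\left(11 - 99\right) + 68\right) \frac{81}{4} = \left(-88 + 68\right) \frac{81}{4} = \left(-20\right) \frac{81}{4} = -405$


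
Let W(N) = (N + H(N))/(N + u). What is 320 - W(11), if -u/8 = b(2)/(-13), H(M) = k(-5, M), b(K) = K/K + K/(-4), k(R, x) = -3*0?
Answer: 46897/147 ≈ 319.03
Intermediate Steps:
k(R, x) = 0
b(K) = 1 - K/4 (b(K) = 1 + K*(-1/4) = 1 - K/4)
H(M) = 0
u = 4/13 (u = -8*(1 - 1/4*2)/(-13) = -8*(1 - 1/2)*(-1)/13 = -4*(-1)/13 = -8*(-1/26) = 4/13 ≈ 0.30769)
W(N) = N/(4/13 + N) (W(N) = (N + 0)/(N + 4/13) = N/(4/13 + N))
320 - W(11) = 320 - 13*11/(4 + 13*11) = 320 - 13*11/(4 + 143) = 320 - 13*11/147 = 320 - 1*143/147 = 320 - 143/147 = 46897/147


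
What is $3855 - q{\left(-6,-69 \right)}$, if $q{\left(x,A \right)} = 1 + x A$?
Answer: $3440$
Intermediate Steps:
$q{\left(x,A \right)} = 1 + A x$
$3855 - q{\left(-6,-69 \right)} = 3855 - \left(1 - -414\right) = 3855 - \left(1 + 414\right) = 3855 - 415 = 3440$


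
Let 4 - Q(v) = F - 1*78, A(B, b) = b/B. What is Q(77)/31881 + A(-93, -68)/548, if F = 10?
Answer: 486443/135398607 ≈ 0.0035927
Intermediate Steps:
Q(v) = 72 (Q(v) = 4 - (10 - 1*78) = 4 - (10 - 78) = 4 - 1*(-68) = 4 + 68 = 72)
Q(77)/31881 + A(-93, -68)/548 = 72/31881 - 68/(-93)/548 = 72*(1/31881) - 68*(-1/93)*(1/548) = 24/10627 + (68/93)*(1/548) = 24/10627 + 17/12741 = 486443/135398607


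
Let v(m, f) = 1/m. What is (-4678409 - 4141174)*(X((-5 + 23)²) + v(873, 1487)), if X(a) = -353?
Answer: 905971084648/291 ≈ 3.1133e+9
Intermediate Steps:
(-4678409 - 4141174)*(X((-5 + 23)²) + v(873, 1487)) = (-4678409 - 4141174)*(-353 + 1/873) = -8819583*(-353 + 1/873) = -8819583*(-308168/873) = 905971084648/291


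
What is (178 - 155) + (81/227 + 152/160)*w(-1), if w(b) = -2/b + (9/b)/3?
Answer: 98487/4540 ≈ 21.693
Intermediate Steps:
w(b) = 1/b (w(b) = -2/b + (9/b)*(⅓) = -2/b + 3/b = 1/b)
(178 - 155) + (81/227 + 152/160)*w(-1) = (178 - 155) + (81/227 + 152/160)/(-1) = 23 + (81*(1/227) + 152*(1/160))*(-1) = 23 + (81/227 + 19/20)*(-1) = 23 + (5933/4540)*(-1) = 23 - 5933/4540 = 98487/4540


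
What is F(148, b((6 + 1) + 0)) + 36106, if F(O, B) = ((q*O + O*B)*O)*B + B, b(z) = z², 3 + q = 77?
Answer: 132051563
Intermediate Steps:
q = 74 (q = -3 + 77 = 74)
F(O, B) = B + B*O*(74*O + B*O) (F(O, B) = ((74*O + O*B)*O)*B + B = ((74*O + B*O)*O)*B + B = (O*(74*O + B*O))*B + B = B*O*(74*O + B*O) + B = B + B*O*(74*O + B*O))
F(148, b((6 + 1) + 0)) + 36106 = ((6 + 1) + 0)²*(1 + 74*148² + ((6 + 1) + 0)²*148²) + 36106 = (7 + 0)²*(1 + 74*21904 + (7 + 0)²*21904) + 36106 = 7²*(1 + 1620896 + 7²*21904) + 36106 = 49*(1 + 1620896 + 49*21904) + 36106 = 49*(1 + 1620896 + 1073296) + 36106 = 49*2694193 + 36106 = 132015457 + 36106 = 132051563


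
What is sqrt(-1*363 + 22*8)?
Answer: I*sqrt(187) ≈ 13.675*I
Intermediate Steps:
sqrt(-1*363 + 22*8) = sqrt(-363 + 176) = sqrt(-187) = I*sqrt(187)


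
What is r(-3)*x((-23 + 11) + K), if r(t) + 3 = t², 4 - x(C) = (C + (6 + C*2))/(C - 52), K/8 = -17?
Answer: 543/50 ≈ 10.860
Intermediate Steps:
K = -136 (K = 8*(-17) = -136)
x(C) = 4 - (6 + 3*C)/(-52 + C) (x(C) = 4 - (C + (6 + C*2))/(C - 52) = 4 - (C + (6 + 2*C))/(-52 + C) = 4 - (6 + 3*C)/(-52 + C))
r(t) = -3 + t²
r(-3)*x((-23 + 11) + K) = (-3 + (-3)²)*((-214 + ((-23 + 11) - 136))/(-52 + ((-23 + 11) - 136))) = (-3 + 9)*((-214 + (-12 - 136))/(-52 + (-12 - 136))) = 6*((-214 - 148)/(-52 - 148)) = 6*(-362/(-200)) = 6*(-1/200*(-362)) = 6*(181/100) = 543/50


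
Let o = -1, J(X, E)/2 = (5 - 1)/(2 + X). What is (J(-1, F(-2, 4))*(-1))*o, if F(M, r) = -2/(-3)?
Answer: 8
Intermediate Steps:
F(M, r) = ⅔ (F(M, r) = -2*(-⅓) = ⅔)
J(X, E) = 8/(2 + X) (J(X, E) = 2*((5 - 1)/(2 + X)) = 2*(4/(2 + X)) = 8/(2 + X))
(J(-1, F(-2, 4))*(-1))*o = ((8/(2 - 1))*(-1))*(-1) = ((8/1)*(-1))*(-1) = ((8*1)*(-1))*(-1) = (8*(-1))*(-1) = -8*(-1) = 8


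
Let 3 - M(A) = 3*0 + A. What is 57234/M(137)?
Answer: -28617/67 ≈ -427.12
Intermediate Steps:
M(A) = 3 - A (M(A) = 3 - (3*0 + A) = 3 - (0 + A) = 3 - A)
57234/M(137) = 57234/(3 - 1*137) = 57234/(3 - 137) = 57234/(-134) = 57234*(-1/134) = -28617/67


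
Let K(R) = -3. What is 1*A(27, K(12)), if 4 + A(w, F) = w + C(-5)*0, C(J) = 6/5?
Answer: 23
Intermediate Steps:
C(J) = 6/5 (C(J) = 6*(1/5) = 6/5)
A(w, F) = -4 + w (A(w, F) = -4 + (w + (6/5)*0) = -4 + (w + 0) = -4 + w)
1*A(27, K(12)) = 1*(-4 + 27) = 1*23 = 23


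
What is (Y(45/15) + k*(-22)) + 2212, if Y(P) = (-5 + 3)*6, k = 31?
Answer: 1518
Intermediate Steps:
Y(P) = -12 (Y(P) = -2*6 = -12)
(Y(45/15) + k*(-22)) + 2212 = (-12 + 31*(-22)) + 2212 = (-12 - 682) + 2212 = -694 + 2212 = 1518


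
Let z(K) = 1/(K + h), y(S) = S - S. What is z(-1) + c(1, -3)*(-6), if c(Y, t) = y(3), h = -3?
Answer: -1/4 ≈ -0.25000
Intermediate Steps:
y(S) = 0
c(Y, t) = 0
z(K) = 1/(-3 + K) (z(K) = 1/(K - 3) = 1/(-3 + K))
z(-1) + c(1, -3)*(-6) = 1/(-3 - 1) + 0*(-6) = 1/(-4) + 0 = -1/4 + 0 = -1/4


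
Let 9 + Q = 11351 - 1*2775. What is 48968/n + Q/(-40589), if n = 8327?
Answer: 1916224743/337984603 ≈ 5.6696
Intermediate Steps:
Q = 8567 (Q = -9 + (11351 - 1*2775) = -9 + (11351 - 2775) = -9 + 8576 = 8567)
48968/n + Q/(-40589) = 48968/8327 + 8567/(-40589) = 48968*(1/8327) + 8567*(-1/40589) = 48968/8327 - 8567/40589 = 1916224743/337984603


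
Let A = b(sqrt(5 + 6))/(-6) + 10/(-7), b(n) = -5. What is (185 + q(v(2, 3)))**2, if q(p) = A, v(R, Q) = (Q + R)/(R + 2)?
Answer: 59985025/1764 ≈ 34005.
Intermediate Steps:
v(R, Q) = (Q + R)/(2 + R)
A = -25/42 (A = -5/(-6) + 10/(-7) = -5*(-1/6) + 10*(-1/7) = 5/6 - 10/7 = -25/42 ≈ -0.59524)
q(p) = -25/42
(185 + q(v(2, 3)))**2 = (185 - 25/42)**2 = (7745/42)**2 = 59985025/1764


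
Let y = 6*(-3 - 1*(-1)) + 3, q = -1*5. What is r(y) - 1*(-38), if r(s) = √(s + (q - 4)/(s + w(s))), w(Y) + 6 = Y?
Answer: 38 + I*√138/4 ≈ 38.0 + 2.9368*I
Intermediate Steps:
w(Y) = -6 + Y
q = -5
y = -9 (y = 6*(-3 + 1) + 3 = 6*(-2) + 3 = -12 + 3 = -9)
r(s) = √(s - 9/(-6 + 2*s)) (r(s) = √(s + (-5 - 4)/(s + (-6 + s))) = √(s - 9/(-6 + 2*s)))
r(y) - 1*(-38) = √2*√(-9/(-3 - 9) + 2*(-9))/2 - 1*(-38) = √2*√(-9/(-12) - 18)/2 + 38 = √2*√(-9*(-1/12) - 18)/2 + 38 = √2*√(¾ - 18)/2 + 38 = √2*√(-69/4)/2 + 38 = √2*(I*√69/2)/2 + 38 = I*√138/4 + 38 = 38 + I*√138/4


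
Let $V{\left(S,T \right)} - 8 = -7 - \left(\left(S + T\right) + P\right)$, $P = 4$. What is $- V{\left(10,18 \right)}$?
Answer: $31$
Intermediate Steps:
$V{\left(S,T \right)} = -3 - S - T$ ($V{\left(S,T \right)} = 8 - \left(11 + S + T\right) = -3 - S - T$)
$- V{\left(10,18 \right)} = - (-3 - 10 - 18) = \left(-1\right) \left(-31\right) = 31$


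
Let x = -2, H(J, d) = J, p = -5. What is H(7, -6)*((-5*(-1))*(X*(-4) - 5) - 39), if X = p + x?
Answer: 532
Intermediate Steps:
X = -7 (X = -5 - 2 = -7)
H(7, -6)*((-5*(-1))*(X*(-4) - 5) - 39) = 7*((-5*(-1))*(-7*(-4) - 5) - 39) = 7*(5*(28 - 5) - 39) = 7*(5*23 - 39) = 7*(115 - 39) = 7*76 = 532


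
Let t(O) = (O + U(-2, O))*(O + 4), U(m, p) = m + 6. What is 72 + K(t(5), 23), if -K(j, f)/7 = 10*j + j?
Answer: -6165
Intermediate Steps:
U(m, p) = 6 + m
t(O) = (4 + O)² (t(O) = (O + (6 - 2))*(O + 4) = (O + 4)*(4 + O) = (4 + O)*(4 + O) = (4 + O)²)
K(j, f) = -77*j (K(j, f) = -7*(10*j + j) = -77*j)
72 + K(t(5), 23) = 72 - 77*(16 + 5² + 8*5) = 72 - 77*(16 + 25 + 40) = 72 - 77*81 = 72 - 6237 = -6165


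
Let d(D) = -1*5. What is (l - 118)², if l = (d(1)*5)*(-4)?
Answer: 324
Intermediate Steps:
d(D) = -5
l = 100 (l = -5*5*(-4) = -25*(-4) = 100)
(l - 118)² = (100 - 118)² = (-18)² = 324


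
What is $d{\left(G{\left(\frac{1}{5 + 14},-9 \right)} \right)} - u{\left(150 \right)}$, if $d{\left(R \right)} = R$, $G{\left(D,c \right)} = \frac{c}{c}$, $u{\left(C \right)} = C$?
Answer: $-149$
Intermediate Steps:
$G{\left(D,c \right)} = 1$
$d{\left(G{\left(\frac{1}{5 + 14},-9 \right)} \right)} - u{\left(150 \right)} = 1 - 150 = -149$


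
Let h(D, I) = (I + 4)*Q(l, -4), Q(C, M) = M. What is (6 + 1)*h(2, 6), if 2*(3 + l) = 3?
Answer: -280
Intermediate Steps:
l = -3/2 (l = -3 + (½)*3 = -3 + 3/2 = -3/2 ≈ -1.5000)
h(D, I) = -16 - 4*I (h(D, I) = (I + 4)*(-4) = (4 + I)*(-4) = -16 - 4*I)
(6 + 1)*h(2, 6) = (6 + 1)*(-16 - 4*6) = 7*(-16 - 24) = 7*(-40) = -280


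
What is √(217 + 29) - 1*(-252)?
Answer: 252 + √246 ≈ 267.68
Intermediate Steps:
√(217 + 29) - 1*(-252) = √246 + 252 = 252 + √246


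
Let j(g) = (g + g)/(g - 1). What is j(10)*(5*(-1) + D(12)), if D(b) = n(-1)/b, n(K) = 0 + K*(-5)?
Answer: -275/27 ≈ -10.185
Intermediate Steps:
j(g) = 2*g/(-1 + g) (j(g) = (2*g)/(-1 + g) = 2*g/(-1 + g))
n(K) = -5*K (n(K) = 0 - 5*K = -5*K)
D(b) = 5/b (D(b) = (-5*(-1))/b = 5/b)
j(10)*(5*(-1) + D(12)) = (2*10/(-1 + 10))*(5*(-1) + 5/12) = (2*10/9)*(-5 + 5*(1/12)) = (2*10*(⅑))*(-5 + 5/12) = (20/9)*(-55/12) = -275/27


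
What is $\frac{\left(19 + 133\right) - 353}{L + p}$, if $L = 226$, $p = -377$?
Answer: $\frac{201}{151} \approx 1.3311$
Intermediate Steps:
$\frac{\left(19 + 133\right) - 353}{L + p} = \frac{\left(19 + 133\right) - 353}{226 - 377} = \frac{152 - 353}{-151} = \left(-201\right) \left(- \frac{1}{151}\right) = \frac{201}{151}$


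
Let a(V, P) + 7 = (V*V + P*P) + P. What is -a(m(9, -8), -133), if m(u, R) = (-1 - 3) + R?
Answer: -17693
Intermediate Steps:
m(u, R) = -4 + R
a(V, P) = -7 + P + P**2 + V**2 (a(V, P) = -7 + ((V*V + P*P) + P) = -7 + ((V**2 + P**2) + P) = -7 + ((P**2 + V**2) + P) = -7 + (P + P**2 + V**2) = -7 + P + P**2 + V**2)
-a(m(9, -8), -133) = -(-7 - 133 + (-133)**2 + (-4 - 8)**2) = -(-7 - 133 + 17689 + (-12)**2) = -(-7 - 133 + 17689 + 144) = -1*17693 = -17693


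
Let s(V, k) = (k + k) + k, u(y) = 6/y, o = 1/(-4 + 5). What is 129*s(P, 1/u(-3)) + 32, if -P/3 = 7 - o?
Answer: -323/2 ≈ -161.50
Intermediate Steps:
o = 1 (o = 1/1 = 1)
P = -18 (P = -3*(7 - 1*1) = -3*(7 - 1) = -3*6 = -18)
s(V, k) = 3*k (s(V, k) = 2*k + k = 3*k)
129*s(P, 1/u(-3)) + 32 = 129*(3/((6/(-3)))) + 32 = 129*(3/((6*(-⅓)))) + 32 = 129*(3/(-2)) + 32 = 129*(3*(-½)) + 32 = 129*(-3/2) + 32 = -387/2 + 32 = -323/2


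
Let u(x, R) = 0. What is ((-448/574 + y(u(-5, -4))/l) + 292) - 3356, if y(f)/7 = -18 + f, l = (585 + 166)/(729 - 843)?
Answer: -93778732/30791 ≈ -3045.7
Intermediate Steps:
l = -751/114 (l = 751/(-114) = 751*(-1/114) = -751/114 ≈ -6.5877)
y(f) = -126 + 7*f (y(f) = 7*(-18 + f) = -126 + 7*f)
((-448/574 + y(u(-5, -4))/l) + 292) - 3356 = ((-448/574 + (-126 + 7*0)/(-751/114)) + 292) - 3356 = ((-448*1/574 + (-126 + 0)*(-114/751)) + 292) - 3356 = ((-32/41 - 126*(-114/751)) + 292) - 3356 = ((-32/41 + 14364/751) + 292) - 3356 = (564892/30791 + 292) - 3356 = 9555864/30791 - 3356 = -93778732/30791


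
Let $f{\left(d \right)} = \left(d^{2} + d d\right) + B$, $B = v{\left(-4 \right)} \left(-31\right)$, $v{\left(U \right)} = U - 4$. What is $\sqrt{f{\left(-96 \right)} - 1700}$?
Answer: $2 \sqrt{4245} \approx 130.31$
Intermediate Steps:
$v{\left(U \right)} = -4 + U$ ($v{\left(U \right)} = U - 4 = -4 + U$)
$B = 248$ ($B = \left(-4 - 4\right) \left(-31\right) = \left(-8\right) \left(-31\right) = 248$)
$f{\left(d \right)} = 248 + 2 d^{2}$ ($f{\left(d \right)} = \left(d^{2} + d d\right) + 248 = \left(d^{2} + d^{2}\right) + 248 = 2 d^{2} + 248 = 248 + 2 d^{2}$)
$\sqrt{f{\left(-96 \right)} - 1700} = \sqrt{\left(248 + 2 \left(-96\right)^{2}\right) - 1700} = \sqrt{\left(248 + 2 \cdot 9216\right) - 1700} = \sqrt{\left(248 + 18432\right) - 1700} = \sqrt{18680 - 1700} = \sqrt{16980} = 2 \sqrt{4245}$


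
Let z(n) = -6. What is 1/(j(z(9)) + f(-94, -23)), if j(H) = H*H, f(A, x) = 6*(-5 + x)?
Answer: -1/132 ≈ -0.0075758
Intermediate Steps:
f(A, x) = -30 + 6*x
j(H) = H²
1/(j(z(9)) + f(-94, -23)) = 1/((-6)² + (-30 + 6*(-23))) = 1/(36 + (-30 - 138)) = 1/(36 - 168) = 1/(-132) = -1/132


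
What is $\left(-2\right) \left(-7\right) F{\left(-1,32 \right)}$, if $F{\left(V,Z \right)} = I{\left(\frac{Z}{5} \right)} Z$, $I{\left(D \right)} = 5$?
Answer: $2240$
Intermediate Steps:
$F{\left(V,Z \right)} = 5 Z$
$\left(-2\right) \left(-7\right) F{\left(-1,32 \right)} = \left(-2\right) \left(-7\right) 5 \cdot 32 = 14 \cdot 160 = 2240$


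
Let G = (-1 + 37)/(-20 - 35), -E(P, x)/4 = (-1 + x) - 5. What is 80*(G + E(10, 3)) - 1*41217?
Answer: -443403/11 ≈ -40309.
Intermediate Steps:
E(P, x) = 24 - 4*x (E(P, x) = -4*((-1 + x) - 5) = -4*(-6 + x) = 24 - 4*x)
G = -36/55 (G = 36/(-55) = 36*(-1/55) = -36/55 ≈ -0.65455)
80*(G + E(10, 3)) - 1*41217 = 80*(-36/55 + (24 - 4*3)) - 1*41217 = 80*(-36/55 + (24 - 12)) - 41217 = 80*(-36/55 + 12) - 41217 = 80*(624/55) - 41217 = 9984/11 - 41217 = -443403/11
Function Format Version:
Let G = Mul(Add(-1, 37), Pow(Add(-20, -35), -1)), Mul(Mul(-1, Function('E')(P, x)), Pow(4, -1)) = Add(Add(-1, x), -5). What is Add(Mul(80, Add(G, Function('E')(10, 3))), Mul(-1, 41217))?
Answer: Rational(-443403, 11) ≈ -40309.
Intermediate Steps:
Function('E')(P, x) = Add(24, Mul(-4, x)) (Function('E')(P, x) = Mul(-4, Add(Add(-1, x), -5)) = Mul(-4, Add(-6, x)) = Add(24, Mul(-4, x)))
G = Rational(-36, 55) (G = Mul(36, Pow(-55, -1)) = Mul(36, Rational(-1, 55)) = Rational(-36, 55) ≈ -0.65455)
Add(Mul(80, Add(G, Function('E')(10, 3))), Mul(-1, 41217)) = Add(Mul(80, Add(Rational(-36, 55), Add(24, Mul(-4, 3)))), Mul(-1, 41217)) = Add(Mul(80, Add(Rational(-36, 55), Add(24, -12))), -41217) = Add(Mul(80, Add(Rational(-36, 55), 12)), -41217) = Add(Mul(80, Rational(624, 55)), -41217) = Add(Rational(9984, 11), -41217) = Rational(-443403, 11)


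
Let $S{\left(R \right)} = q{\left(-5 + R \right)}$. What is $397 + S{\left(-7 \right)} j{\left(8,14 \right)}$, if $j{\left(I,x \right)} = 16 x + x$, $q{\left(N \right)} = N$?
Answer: $-2459$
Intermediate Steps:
$S{\left(R \right)} = -5 + R$
$j{\left(I,x \right)} = 17 x$
$397 + S{\left(-7 \right)} j{\left(8,14 \right)} = 397 + \left(-5 - 7\right) 17 \cdot 14 = 397 - 2856 = -2459$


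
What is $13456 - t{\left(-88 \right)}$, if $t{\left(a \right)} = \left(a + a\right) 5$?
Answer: $14336$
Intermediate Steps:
$t{\left(a \right)} = 10 a$ ($t{\left(a \right)} = 2 a 5 = 10 a$)
$13456 - t{\left(-88 \right)} = 13456 - 10 \left(-88\right) = 13456 - -880 = 13456 + 880 = 14336$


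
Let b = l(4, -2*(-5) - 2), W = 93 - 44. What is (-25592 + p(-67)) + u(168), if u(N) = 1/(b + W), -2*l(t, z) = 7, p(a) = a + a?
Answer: -2341064/91 ≈ -25726.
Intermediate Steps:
p(a) = 2*a
W = 49
l(t, z) = -7/2 (l(t, z) = -½*7 = -7/2)
b = -7/2 ≈ -3.5000
u(N) = 2/91 (u(N) = 1/(-7/2 + 49) = 1/(91/2) = 2/91)
(-25592 + p(-67)) + u(168) = (-25592 + 2*(-67)) + 2/91 = (-25592 - 134) + 2/91 = -25726 + 2/91 = -2341064/91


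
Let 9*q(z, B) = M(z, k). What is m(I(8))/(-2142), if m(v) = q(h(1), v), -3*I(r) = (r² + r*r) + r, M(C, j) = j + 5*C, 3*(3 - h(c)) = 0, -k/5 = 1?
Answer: -5/9639 ≈ -0.00051873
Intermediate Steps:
k = -5 (k = -5*1 = -5)
h(c) = 3 (h(c) = 3 - ⅓*0 = 3 + 0 = 3)
I(r) = -2*r²/3 - r/3 (I(r) = -((r² + r*r) + r)/3 = -((r² + r²) + r)/3 = -(2*r² + r)/3 = -(r + 2*r²)/3 = -2*r²/3 - r/3)
q(z, B) = -5/9 + 5*z/9 (q(z, B) = (-5 + 5*z)/9 = -5/9 + 5*z/9)
m(v) = 10/9 (m(v) = -5/9 + (5/9)*3 = -5/9 + 5/3 = 10/9)
m(I(8))/(-2142) = (10/9)/(-2142) = (10/9)*(-1/2142) = -5/9639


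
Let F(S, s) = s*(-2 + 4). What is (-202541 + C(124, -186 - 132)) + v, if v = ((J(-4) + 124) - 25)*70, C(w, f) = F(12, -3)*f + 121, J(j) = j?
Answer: -193862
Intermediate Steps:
F(S, s) = 2*s (F(S, s) = s*2 = 2*s)
C(w, f) = 121 - 6*f (C(w, f) = (2*(-3))*f + 121 = -6*f + 121 = 121 - 6*f)
v = 6650 (v = ((-4 + 124) - 25)*70 = (120 - 25)*70 = 95*70 = 6650)
(-202541 + C(124, -186 - 132)) + v = (-202541 + (121 - 6*(-186 - 132))) + 6650 = (-202541 + (121 - 6*(-318))) + 6650 = (-202541 + (121 + 1908)) + 6650 = (-202541 + 2029) + 6650 = -200512 + 6650 = -193862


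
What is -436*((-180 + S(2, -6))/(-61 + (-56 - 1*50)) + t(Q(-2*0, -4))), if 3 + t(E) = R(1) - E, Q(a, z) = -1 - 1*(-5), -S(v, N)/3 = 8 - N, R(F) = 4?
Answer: 121644/167 ≈ 728.41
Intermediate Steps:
S(v, N) = -24 + 3*N (S(v, N) = -3*(8 - N) = -24 + 3*N)
Q(a, z) = 4 (Q(a, z) = -1 + 5 = 4)
t(E) = 1 - E (t(E) = -3 + (4 - E) = 1 - E)
-436*((-180 + S(2, -6))/(-61 + (-56 - 1*50)) + t(Q(-2*0, -4))) = -436*((-180 + (-24 + 3*(-6)))/(-61 + (-56 - 1*50)) + (1 - 1*4)) = -436*((-180 + (-24 - 18))/(-61 + (-56 - 50)) + (1 - 4)) = -436*((-180 - 42)/(-61 - 106) - 3) = -436*(-222/(-167) - 3) = -436*(-222*(-1/167) - 3) = -436*(222/167 - 3) = -436*(-279/167) = 121644/167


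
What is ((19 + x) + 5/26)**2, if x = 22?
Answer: 1147041/676 ≈ 1696.8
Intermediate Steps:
((19 + x) + 5/26)**2 = ((19 + 22) + 5/26)**2 = (41 + 5*(1/26))**2 = (41 + 5/26)**2 = (1071/26)**2 = 1147041/676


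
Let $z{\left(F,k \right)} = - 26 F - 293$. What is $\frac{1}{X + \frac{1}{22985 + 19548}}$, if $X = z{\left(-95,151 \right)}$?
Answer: $\frac{42533}{92594342} \approx 0.00045935$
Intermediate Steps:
$z{\left(F,k \right)} = -293 - 26 F$
$X = 2177$ ($X = -293 - -2470 = -293 + 2470 = 2177$)
$\frac{1}{X + \frac{1}{22985 + 19548}} = \frac{1}{2177 + \frac{1}{22985 + 19548}} = \frac{1}{2177 + \frac{1}{42533}} = \frac{1}{\frac{92594342}{42533}} = \frac{42533}{92594342}$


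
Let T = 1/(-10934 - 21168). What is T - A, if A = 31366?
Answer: -1006911333/32102 ≈ -31366.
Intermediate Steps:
T = -1/32102 (T = 1/(-32102) = -1/32102 ≈ -3.1151e-5)
T - A = -1/32102 - 1*31366 = -1/32102 - 31366 = -1006911333/32102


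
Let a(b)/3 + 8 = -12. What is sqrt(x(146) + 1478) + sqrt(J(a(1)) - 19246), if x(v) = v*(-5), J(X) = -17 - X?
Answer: 2*sqrt(187) + I*sqrt(19203) ≈ 27.35 + 138.57*I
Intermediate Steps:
a(b) = -60 (a(b) = -24 + 3*(-12) = -24 - 36 = -60)
x(v) = -5*v
sqrt(x(146) + 1478) + sqrt(J(a(1)) - 19246) = sqrt(-5*146 + 1478) + sqrt((-17 - 1*(-60)) - 19246) = sqrt(-730 + 1478) + sqrt((-17 + 60) - 19246) = sqrt(748) + sqrt(43 - 19246) = 2*sqrt(187) + sqrt(-19203) = 2*sqrt(187) + I*sqrt(19203)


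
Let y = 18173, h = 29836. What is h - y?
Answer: 11663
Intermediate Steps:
h - y = 29836 - 1*18173 = 29836 - 18173 = 11663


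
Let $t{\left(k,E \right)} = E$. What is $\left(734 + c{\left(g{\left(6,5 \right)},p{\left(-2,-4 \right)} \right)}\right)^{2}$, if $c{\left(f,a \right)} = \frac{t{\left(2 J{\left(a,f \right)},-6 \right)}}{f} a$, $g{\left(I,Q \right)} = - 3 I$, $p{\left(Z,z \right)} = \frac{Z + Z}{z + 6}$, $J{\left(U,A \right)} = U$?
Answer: $\frac{4840000}{9} \approx 5.3778 \cdot 10^{5}$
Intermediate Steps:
$p{\left(Z,z \right)} = \frac{2 Z}{6 + z}$
$c{\left(f,a \right)} = - \frac{6 a}{f}$ ($c{\left(f,a \right)} = - \frac{6}{f} a = - \frac{6 a}{f}$)
$\left(734 + c{\left(g{\left(6,5 \right)},p{\left(-2,-4 \right)} \right)}\right)^{2} = \left(734 - \frac{6 \cdot 2 \left(-2\right) \frac{1}{6 - 4}}{\left(-3\right) 6}\right)^{2} = \left(734 - \frac{6 \cdot 2 \left(-2\right) \frac{1}{2}}{-18}\right)^{2} = \left(734 - 6 \cdot 2 \left(-2\right) \frac{1}{2} \left(- \frac{1}{18}\right)\right)^{2} = \left(734 - \left(-12\right) \left(- \frac{1}{18}\right)\right)^{2} = \left(734 - \frac{2}{3}\right)^{2} = \left(\frac{2200}{3}\right)^{2} = \frac{4840000}{9}$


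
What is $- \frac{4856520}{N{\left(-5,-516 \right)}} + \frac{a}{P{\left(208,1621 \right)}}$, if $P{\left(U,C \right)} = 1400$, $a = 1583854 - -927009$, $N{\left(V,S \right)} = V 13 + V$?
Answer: $\frac{99641263}{1400} \approx 71172.0$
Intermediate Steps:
$N{\left(V,S \right)} = 14 V$ ($N{\left(V,S \right)} = 13 V + V = 14 V$)
$a = 2510863$ ($a = 1583854 + 927009 = 2510863$)
$- \frac{4856520}{N{\left(-5,-516 \right)}} + \frac{a}{P{\left(208,1621 \right)}} = - \frac{4856520}{14 \left(-5\right)} + \frac{2510863}{1400} = - \frac{4856520}{-70} + 2510863 \cdot \frac{1}{1400} = \left(-4856520\right) \left(- \frac{1}{70}\right) + \frac{2510863}{1400} = \frac{485652}{7} + \frac{2510863}{1400} = \frac{99641263}{1400}$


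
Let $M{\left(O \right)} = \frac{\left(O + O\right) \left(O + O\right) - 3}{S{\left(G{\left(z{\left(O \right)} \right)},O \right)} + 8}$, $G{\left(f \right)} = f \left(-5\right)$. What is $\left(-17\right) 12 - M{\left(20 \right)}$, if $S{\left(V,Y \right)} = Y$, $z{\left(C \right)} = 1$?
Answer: $- \frac{7309}{28} \approx -261.04$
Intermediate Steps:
$G{\left(f \right)} = - 5 f$
$M{\left(O \right)} = \frac{-3 + 4 O^{2}}{8 + O}$ ($M{\left(O \right)} = \frac{\left(O + O\right) \left(O + O\right) - 3}{O + 8} = \frac{2 O 2 O - 3}{8 + O} = \frac{4 O^{2} - 3}{8 + O} = \frac{-3 + 4 O^{2}}{8 + O}$)
$\left(-17\right) 12 - M{\left(20 \right)} = \left(-17\right) 12 - \frac{-3 + 4 \cdot 20^{2}}{8 + 20} = -204 - \frac{-3 + 4 \cdot 400}{28} = -204 - \frac{-3 + 1600}{28} = -204 - \frac{1}{28} \cdot 1597 = -204 - \frac{1597}{28} = - \frac{7309}{28}$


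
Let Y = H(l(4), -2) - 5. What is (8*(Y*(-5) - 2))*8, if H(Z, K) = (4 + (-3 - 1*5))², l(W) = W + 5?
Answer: -3648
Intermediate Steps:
l(W) = 5 + W
H(Z, K) = 16 (H(Z, K) = (4 + (-3 - 5))² = (4 - 8)² = (-4)² = 16)
Y = 11 (Y = 16 - 5 = 11)
(8*(Y*(-5) - 2))*8 = (8*(11*(-5) - 2))*8 = (8*(-55 - 2))*8 = (8*(-57))*8 = -456*8 = -3648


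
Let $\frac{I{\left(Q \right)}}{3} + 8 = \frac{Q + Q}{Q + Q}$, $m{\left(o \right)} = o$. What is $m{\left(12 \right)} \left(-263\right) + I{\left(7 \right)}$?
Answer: $-3177$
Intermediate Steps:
$I{\left(Q \right)} = -21$ ($I{\left(Q \right)} = -24 + 3 \frac{Q + Q}{Q + Q} = -24 + 3 \frac{2 Q}{2 Q} = -24 + 3 \cdot 2 Q \frac{1}{2 Q} = -24 + 3 \cdot 1 = -24 + 3 = -21$)
$m{\left(12 \right)} \left(-263\right) + I{\left(7 \right)} = 12 \left(-263\right) - 21 = -3156 - 21 = -3177$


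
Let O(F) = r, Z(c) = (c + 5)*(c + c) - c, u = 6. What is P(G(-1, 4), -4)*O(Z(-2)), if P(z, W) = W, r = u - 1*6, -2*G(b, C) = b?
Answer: 0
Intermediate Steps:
Z(c) = -c + 2*c*(5 + c) (Z(c) = (5 + c)*(2*c) - c = 2*c*(5 + c) - c = -c + 2*c*(5 + c))
G(b, C) = -b/2
r = 0 (r = 6 - 1*6 = 6 - 6 = 0)
O(F) = 0
P(G(-1, 4), -4)*O(Z(-2)) = -4*0 = 0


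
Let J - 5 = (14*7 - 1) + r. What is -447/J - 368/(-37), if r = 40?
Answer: 35717/5254 ≈ 6.7981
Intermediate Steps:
J = 142 (J = 5 + ((14*7 - 1) + 40) = 5 + ((98 - 1) + 40) = 5 + (97 + 40) = 5 + 137 = 142)
-447/J - 368/(-37) = -447/142 - 368/(-37) = -447*1/142 - 368*(-1/37) = -447/142 + 368/37 = 35717/5254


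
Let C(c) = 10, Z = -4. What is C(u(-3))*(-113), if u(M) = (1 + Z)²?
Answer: -1130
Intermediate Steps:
u(M) = 9 (u(M) = (1 - 4)² = (-3)² = 9)
C(u(-3))*(-113) = 10*(-113) = -1130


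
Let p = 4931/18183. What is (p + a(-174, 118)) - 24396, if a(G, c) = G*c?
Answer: -816920893/18183 ≈ -44928.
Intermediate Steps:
p = 4931/18183 (p = 4931*(1/18183) = 4931/18183 ≈ 0.27119)
(p + a(-174, 118)) - 24396 = (4931/18183 - 174*118) - 24396 = (4931/18183 - 20532) - 24396 = -373328425/18183 - 24396 = -816920893/18183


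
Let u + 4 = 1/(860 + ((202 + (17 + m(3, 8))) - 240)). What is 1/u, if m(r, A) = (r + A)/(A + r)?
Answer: -840/3359 ≈ -0.25007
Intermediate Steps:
m(r, A) = 1 (m(r, A) = (A + r)/(A + r) = 1)
u = -3359/840 (u = -4 + 1/(860 + ((202 + (17 + 1)) - 240)) = -4 + 1/(860 + ((202 + 18) - 240)) = -4 + 1/(860 + (220 - 240)) = -4 + 1/(860 - 20) = -4 + 1/840 = -3359/840 ≈ -3.9988)
1/u = 1/(-3359/840) = -840/3359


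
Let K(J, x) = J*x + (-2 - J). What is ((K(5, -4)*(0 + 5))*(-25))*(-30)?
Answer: -101250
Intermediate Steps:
K(J, x) = -2 - J + J*x
((K(5, -4)*(0 + 5))*(-25))*(-30) = (((-2 - 1*5 + 5*(-4))*(0 + 5))*(-25))*(-30) = (((-2 - 5 - 20)*5)*(-25))*(-30) = (-27*5*(-25))*(-30) = -135*(-25)*(-30) = 3375*(-30) = -101250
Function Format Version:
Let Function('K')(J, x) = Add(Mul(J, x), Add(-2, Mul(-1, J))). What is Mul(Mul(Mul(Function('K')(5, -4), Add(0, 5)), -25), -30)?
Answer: -101250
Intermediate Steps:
Function('K')(J, x) = Add(-2, Mul(-1, J), Mul(J, x))
Mul(Mul(Mul(Function('K')(5, -4), Add(0, 5)), -25), -30) = Mul(Mul(Mul(Add(-2, Mul(-1, 5), Mul(5, -4)), Add(0, 5)), -25), -30) = Mul(Mul(Mul(Add(-2, -5, -20), 5), -25), -30) = Mul(Mul(Mul(-27, 5), -25), -30) = Mul(Mul(-135, -25), -30) = Mul(3375, -30) = -101250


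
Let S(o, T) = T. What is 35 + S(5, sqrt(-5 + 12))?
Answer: 35 + sqrt(7) ≈ 37.646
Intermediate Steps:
35 + S(5, sqrt(-5 + 12)) = 35 + sqrt(-5 + 12) = 35 + sqrt(7)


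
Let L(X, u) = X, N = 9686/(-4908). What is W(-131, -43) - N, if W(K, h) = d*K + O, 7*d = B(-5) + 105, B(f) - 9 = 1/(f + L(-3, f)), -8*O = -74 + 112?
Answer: -146622185/68712 ≈ -2133.9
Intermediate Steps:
O = -19/4 (O = -(-74 + 112)/8 = -⅛*38 = -19/4 ≈ -4.7500)
N = -4843/2454 (N = 9686*(-1/4908) = -4843/2454 ≈ -1.9735)
B(f) = 9 + 1/(-3 + f) (B(f) = 9 + 1/(f - 3) = 9 + 1/(-3 + f))
d = 911/56 (d = ((-26 + 9*(-5))/(-3 - 5) + 105)/7 = ((-26 - 45)/(-8) + 105)/7 = (-⅛*(-71) + 105)/7 = (71/8 + 105)/7 = (⅐)*(911/8) = 911/56 ≈ 16.268)
W(K, h) = -19/4 + 911*K/56 (W(K, h) = 911*K/56 - 19/4 = -19/4 + 911*K/56)
W(-131, -43) - N = (-19/4 + (911/56)*(-131)) - 1*(-4843/2454) = (-19/4 - 119341/56) + 4843/2454 = -119607/56 + 4843/2454 = -146622185/68712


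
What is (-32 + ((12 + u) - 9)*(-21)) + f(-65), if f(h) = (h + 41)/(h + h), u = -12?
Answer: 10217/65 ≈ 157.18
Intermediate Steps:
f(h) = (41 + h)/(2*h) (f(h) = (41 + h)/((2*h)) = (41 + h)*(1/(2*h)) = (41 + h)/(2*h))
(-32 + ((12 + u) - 9)*(-21)) + f(-65) = (-32 + ((12 - 12) - 9)*(-21)) + (1/2)*(41 - 65)/(-65) = (-32 + (0 - 9)*(-21)) + (1/2)*(-1/65)*(-24) = (-32 - 9*(-21)) + 12/65 = (-32 + 189) + 12/65 = 157 + 12/65 = 10217/65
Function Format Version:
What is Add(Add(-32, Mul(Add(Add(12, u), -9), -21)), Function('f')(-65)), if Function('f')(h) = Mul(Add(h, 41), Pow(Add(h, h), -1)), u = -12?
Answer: Rational(10217, 65) ≈ 157.18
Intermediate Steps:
Function('f')(h) = Mul(Rational(1, 2), Pow(h, -1), Add(41, h)) (Function('f')(h) = Mul(Add(41, h), Pow(Mul(2, h), -1)) = Mul(Add(41, h), Mul(Rational(1, 2), Pow(h, -1))) = Mul(Rational(1, 2), Pow(h, -1), Add(41, h)))
Add(Add(-32, Mul(Add(Add(12, u), -9), -21)), Function('f')(-65)) = Add(Add(-32, Mul(Add(Add(12, -12), -9), -21)), Mul(Rational(1, 2), Pow(-65, -1), Add(41, -65))) = Add(Add(-32, Mul(Add(0, -9), -21)), Mul(Rational(1, 2), Rational(-1, 65), -24)) = Add(Add(-32, Mul(-9, -21)), Rational(12, 65)) = Add(Add(-32, 189), Rational(12, 65)) = Add(157, Rational(12, 65)) = Rational(10217, 65)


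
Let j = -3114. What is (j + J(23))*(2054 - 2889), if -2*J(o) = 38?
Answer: 2616055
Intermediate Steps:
J(o) = -19 (J(o) = -½*38 = -19)
(j + J(23))*(2054 - 2889) = (-3114 - 19)*(2054 - 2889) = -3133*(-835) = 2616055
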